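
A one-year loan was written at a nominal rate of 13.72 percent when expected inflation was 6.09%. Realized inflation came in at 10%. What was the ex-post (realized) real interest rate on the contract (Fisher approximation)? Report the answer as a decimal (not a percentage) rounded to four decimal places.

Ex-post: 13.72% − 10% = 3.720%
So the realized real rate is 0.0372.

0.0372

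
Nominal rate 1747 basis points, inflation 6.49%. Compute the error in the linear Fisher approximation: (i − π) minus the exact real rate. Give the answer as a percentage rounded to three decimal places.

Approximate: r ≈ 17.470% − 6.490% = 10.9800%
Exact: (1 + 0.1747)/(1 + 0.0649) − 1 = 10.3108%
Error = 10.9800% − 10.3108% = 0.6692% → 0.669%.

0.669%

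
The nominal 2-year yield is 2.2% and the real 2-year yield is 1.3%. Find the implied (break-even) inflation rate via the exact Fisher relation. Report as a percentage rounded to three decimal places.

(1 + π) = (1 + i)/(1 + r) = 1.02200 / 1.01300 = 1.0088845
Break-even inflation = 1.0088845 − 1 → 0.888%.

0.888%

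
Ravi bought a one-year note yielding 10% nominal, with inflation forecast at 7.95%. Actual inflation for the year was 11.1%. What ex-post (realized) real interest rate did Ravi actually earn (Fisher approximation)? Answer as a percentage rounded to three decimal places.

-1.100%

Ex-post: 10% − 11.1% = -1.100%
So the realized real rate is -1.100%.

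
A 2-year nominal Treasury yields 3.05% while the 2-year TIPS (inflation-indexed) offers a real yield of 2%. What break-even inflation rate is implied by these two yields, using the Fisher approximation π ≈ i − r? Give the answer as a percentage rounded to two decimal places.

1.05%

π ≈ i − r = 3.05% − 2% → 1.05%.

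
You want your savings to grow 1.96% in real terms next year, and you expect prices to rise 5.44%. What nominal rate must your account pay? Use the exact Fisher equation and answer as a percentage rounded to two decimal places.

(1 + i) = (1 + r)(1 + π) = 1.01960 × 1.05440 = 1.07506624
i = 1.07506624 − 1, so the required nominal rate is 7.51%.

7.51%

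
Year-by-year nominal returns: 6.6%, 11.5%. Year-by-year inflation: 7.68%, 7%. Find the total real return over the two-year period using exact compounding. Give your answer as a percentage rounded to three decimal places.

3.160%

Nominal growth factor = 1.0660 × 1.1150 = 1.1885900
Price-level growth factor = 1.0768 × 1.0700 = 1.1521760
Real growth factor = 1.1885900 / 1.1521760 = 1.0316045
Total real return = 1.0316045 − 1 → 3.160%.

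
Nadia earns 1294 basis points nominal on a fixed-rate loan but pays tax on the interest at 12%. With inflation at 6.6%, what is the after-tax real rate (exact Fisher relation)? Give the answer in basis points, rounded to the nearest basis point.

449 basis points

After-tax nominal return = 12.94% × (1 − 0.12) = 11.3872%.
1 + r = 1.113872 / 1.06600 = 1.044908
After-tax real rate = 1.044908 − 1 → 449 basis points.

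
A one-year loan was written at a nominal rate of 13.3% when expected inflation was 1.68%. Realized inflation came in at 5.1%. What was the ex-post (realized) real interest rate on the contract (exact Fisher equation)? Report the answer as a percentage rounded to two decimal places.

7.80%

Ex-post: (1 + 0.1330)/(1 + 0.0510) − 1 = 7.8021%
So the realized real rate is 7.80%.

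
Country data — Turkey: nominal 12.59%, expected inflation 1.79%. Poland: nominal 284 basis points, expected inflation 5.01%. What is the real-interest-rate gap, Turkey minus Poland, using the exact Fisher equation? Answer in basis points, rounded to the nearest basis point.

Turkey: (1 + 0.1259)/(1 + 0.0179) − 1 = 10.6101%
Poland: (1 + 0.0284)/(1 + 0.0501) − 1 = -2.0665%
Differential = 10.6101% − (-2.0665%) = 12.6765% → 1268 basis points.

1268 basis points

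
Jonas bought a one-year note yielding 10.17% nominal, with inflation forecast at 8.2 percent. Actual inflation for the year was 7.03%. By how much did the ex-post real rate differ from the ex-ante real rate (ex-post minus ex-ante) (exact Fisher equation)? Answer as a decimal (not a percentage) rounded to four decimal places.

0.0111

Ex-ante: (1 + 0.1017)/(1 + 0.0820) − 1 = 1.8207%
Ex-post: (1 + 0.1017)/(1 + 0.0703) − 1 = 2.9338%
Difference (ex-post − ex-ante) = 1.1131% → 0.0111.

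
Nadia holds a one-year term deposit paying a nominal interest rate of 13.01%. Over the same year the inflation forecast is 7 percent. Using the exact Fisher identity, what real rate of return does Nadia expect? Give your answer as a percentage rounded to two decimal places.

By the Fisher identity, 1 + r = (1 + i)/(1 + π).
1 + r = 1.13010 / 1.07000 = 1.056168
r = 1.056168 − 1 = 5.6168%, i.e. 5.62%.

5.62%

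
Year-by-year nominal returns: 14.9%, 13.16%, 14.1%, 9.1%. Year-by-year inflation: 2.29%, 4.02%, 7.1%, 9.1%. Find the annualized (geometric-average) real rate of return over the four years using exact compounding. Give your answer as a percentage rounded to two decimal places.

6.82%

Nominal growth factor = 1.1490 × 1.1316 × 1.1410 × 1.0910 = 1.61853972
Price-level growth factor = 1.0229 × 1.0402 × 1.0710 × 1.0910 = 1.24326655
Real growth factor = 1.61853972 / 1.24326655 = 1.30184450
Annualized real rate = 1.30184450^(1/4) − 1 = 6.8169% → 6.82%.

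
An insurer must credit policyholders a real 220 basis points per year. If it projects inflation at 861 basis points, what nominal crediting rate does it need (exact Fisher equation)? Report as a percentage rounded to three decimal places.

10.999%

(1 + i) = (1 + r)(1 + π) = 1.02200 × 1.08610 = 1.1099942
i = 1.1099942 − 1, so the required nominal rate is 10.999%.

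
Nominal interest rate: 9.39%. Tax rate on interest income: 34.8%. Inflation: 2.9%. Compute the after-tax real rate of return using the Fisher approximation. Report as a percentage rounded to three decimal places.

3.222%

After-tax nominal return = 9.39% × (1 − 0.348) = 6.12228%.
r ≈ 6.12228% − 2.9% → 3.222%.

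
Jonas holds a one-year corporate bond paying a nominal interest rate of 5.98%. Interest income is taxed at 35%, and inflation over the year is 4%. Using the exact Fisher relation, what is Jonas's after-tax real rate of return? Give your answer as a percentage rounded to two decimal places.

-0.11%

After-tax nominal return = 5.98% × (1 − 0.35) = 3.8870%.
1 + r = 1.03887 / 1.04000 = 0.998913
After-tax real rate = 0.998913 − 1 → -0.11%.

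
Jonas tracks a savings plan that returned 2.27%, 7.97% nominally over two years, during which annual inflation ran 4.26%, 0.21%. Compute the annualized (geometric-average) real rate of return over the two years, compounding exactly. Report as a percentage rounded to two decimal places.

2.80%

Nominal growth factor = 1.0227 × 1.0797 = 1.10420919
Price-level growth factor = 1.0426 × 1.0021 = 1.04478946
Real growth factor = 1.10420919 / 1.04478946 = 1.05687244
Annualized real rate = 1.05687244^(1/2) − 1 = 2.8043% → 2.80%.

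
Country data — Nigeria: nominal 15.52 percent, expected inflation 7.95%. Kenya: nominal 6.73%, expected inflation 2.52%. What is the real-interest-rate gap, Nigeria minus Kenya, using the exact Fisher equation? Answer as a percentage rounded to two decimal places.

Nigeria: (1 + 0.1552)/(1 + 0.0795) − 1 = 7.0125%
Kenya: (1 + 0.0673)/(1 + 0.0252) − 1 = 4.1065%
Differential = 7.0125% − 4.1065% = 2.9060% → 2.91%.

2.91%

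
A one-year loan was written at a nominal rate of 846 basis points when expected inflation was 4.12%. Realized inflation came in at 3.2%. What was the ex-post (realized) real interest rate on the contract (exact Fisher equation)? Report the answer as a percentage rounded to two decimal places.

5.10%

Ex-post: (1 + 0.0846)/(1 + 0.0320) − 1 = 5.0969%
So the realized real rate is 5.10%.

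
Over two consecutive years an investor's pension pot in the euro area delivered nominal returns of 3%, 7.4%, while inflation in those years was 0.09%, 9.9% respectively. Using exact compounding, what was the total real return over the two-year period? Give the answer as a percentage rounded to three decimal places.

Compound the nominal returns: 1.0300 × 1.0740 = 1.1062200.
Compound inflation: 1.0009 × 1.0990 = 1.0999891.
Deflate: 1.1062200 / 1.0999891 = 1.0056645.
Total real return = 1.0056645 − 1 → 0.566%.

0.566%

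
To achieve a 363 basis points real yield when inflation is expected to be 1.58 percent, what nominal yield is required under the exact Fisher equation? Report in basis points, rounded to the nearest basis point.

(1 + i) = (1 + r)(1 + π) = 1.03630 × 1.01580 = 1.05267354
i = 1.05267354 − 1, so the required nominal rate is 527 basis points.

527 basis points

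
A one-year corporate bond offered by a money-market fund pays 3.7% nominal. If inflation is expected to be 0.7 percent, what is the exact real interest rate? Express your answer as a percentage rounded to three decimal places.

By the Fisher relation, 1 + r = (1 + i)/(1 + π).
1 + r = 1.03700 / 1.00700 = 1.029791
r = 1.029791 − 1 = 2.9791%, i.e. 2.979%.

2.979%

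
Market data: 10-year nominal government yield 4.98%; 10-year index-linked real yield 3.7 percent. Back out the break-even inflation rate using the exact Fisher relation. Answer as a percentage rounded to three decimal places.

1.234%

(1 + π) = (1 + i)/(1 + r) = 1.04980 / 1.03700 = 1.012343
Break-even inflation = 1.012343 − 1 → 1.234%.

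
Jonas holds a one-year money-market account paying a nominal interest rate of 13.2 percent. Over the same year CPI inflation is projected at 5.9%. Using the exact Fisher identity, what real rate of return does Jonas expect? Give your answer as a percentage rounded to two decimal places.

6.89%

By the Fisher identity, 1 + r = (1 + i)/(1 + π).
1 + r = 1.13200 / 1.05900 = 1.068933
r = 1.068933 − 1 = 6.8933%, i.e. 6.89%.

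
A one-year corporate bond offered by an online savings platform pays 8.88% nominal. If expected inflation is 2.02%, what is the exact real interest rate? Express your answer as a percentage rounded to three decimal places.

6.724%

By the Fisher relation, 1 + r = (1 + i)/(1 + π).
1 + r = 1.08880 / 1.02020 = 1.067242
r = 1.067242 − 1 = 6.7242%, i.e. 6.724%.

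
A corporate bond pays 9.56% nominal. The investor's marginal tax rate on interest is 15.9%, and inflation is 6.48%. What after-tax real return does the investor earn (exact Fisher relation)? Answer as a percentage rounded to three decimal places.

1.465%

After-tax nominal return = 9.56% × (1 − 0.159) = 8.03996%.
1 + r = 1.0803996 / 1.06480 = 1.014650
After-tax real rate = 1.014650 − 1 → 1.465%.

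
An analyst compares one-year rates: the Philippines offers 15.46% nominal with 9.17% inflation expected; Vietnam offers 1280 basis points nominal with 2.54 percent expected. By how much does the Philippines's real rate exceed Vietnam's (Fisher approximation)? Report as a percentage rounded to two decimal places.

-3.97%

The Philippines: 15.46% − 9.17% = 6.290%
Vietnam: 12.8% − 2.54% = 10.260%
Differential = -3.970% → -3.97%.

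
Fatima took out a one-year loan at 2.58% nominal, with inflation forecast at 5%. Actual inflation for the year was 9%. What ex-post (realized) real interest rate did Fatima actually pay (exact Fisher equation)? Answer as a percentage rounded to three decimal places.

Ex-post: (1 + 0.0258)/(1 + 0.0900) − 1 = -5.8899%
So the realized real rate is -5.890%.

-5.890%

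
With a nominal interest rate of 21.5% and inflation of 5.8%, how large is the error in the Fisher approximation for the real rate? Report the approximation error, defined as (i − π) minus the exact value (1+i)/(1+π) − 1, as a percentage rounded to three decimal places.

Approximate: r ≈ 21.500% − 5.800% = 15.7000%
Exact: (1 + 0.2150)/(1 + 0.0580) − 1 = 14.8393%
Error = 15.7000% − 14.8393% = 0.8607% → 0.861%.

0.861%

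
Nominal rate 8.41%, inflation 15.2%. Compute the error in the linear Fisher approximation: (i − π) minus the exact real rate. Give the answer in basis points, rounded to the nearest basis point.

-90 basis points

Approximate: r ≈ 8.410% − 15.200% = -6.7900%
Exact: (1 + 0.0841)/(1 + 0.1520) − 1 = -5.8941%
Error = -6.7900% − (-5.8941%) = -0.8959% → -90 basis points.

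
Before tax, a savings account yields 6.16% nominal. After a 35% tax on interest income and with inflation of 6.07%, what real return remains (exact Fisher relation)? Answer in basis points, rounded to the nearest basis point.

-195 basis points

After-tax nominal return = 6.16% × (1 − 0.35) = 4.0040%.
1 + r = 1.04004 / 1.06070 = 0.980522
After-tax real rate = 0.980522 − 1 → -195 basis points.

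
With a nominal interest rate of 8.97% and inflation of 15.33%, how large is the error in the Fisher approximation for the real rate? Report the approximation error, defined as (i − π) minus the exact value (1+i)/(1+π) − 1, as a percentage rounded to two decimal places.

Approximate: r ≈ 8.970% − 15.330% = -6.3600%
Exact: (1 + 0.0897)/(1 + 0.1533) − 1 = -5.5146%
Error = -6.3600% − (-5.5146%) = -0.8454% → -0.85%.

-0.85%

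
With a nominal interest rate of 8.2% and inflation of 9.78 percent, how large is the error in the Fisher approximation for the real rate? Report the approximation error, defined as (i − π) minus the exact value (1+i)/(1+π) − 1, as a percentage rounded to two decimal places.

-0.14%

Approximate: r ≈ 8.200% − 9.780% = -1.5800%
Exact: (1 + 0.0820)/(1 + 0.0978) − 1 = -1.4392%
Error = -1.5800% − (-1.4392%) = -0.1408% → -0.14%.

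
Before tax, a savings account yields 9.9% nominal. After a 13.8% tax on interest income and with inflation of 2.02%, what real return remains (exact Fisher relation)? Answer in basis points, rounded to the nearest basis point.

638 basis points

After-tax nominal return = 9.9% × (1 − 0.138) = 8.5338%.
1 + r = 1.085338 / 1.02020 = 1.063848
After-tax real rate = 1.063848 − 1 → 638 basis points.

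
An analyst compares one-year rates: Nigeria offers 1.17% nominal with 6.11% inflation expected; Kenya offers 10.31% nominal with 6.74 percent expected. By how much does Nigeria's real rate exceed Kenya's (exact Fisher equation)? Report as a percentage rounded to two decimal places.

-8.00%

Nigeria: (1 + 0.0117)/(1 + 0.0611) − 1 = -4.6555%
Kenya: (1 + 0.1031)/(1 + 0.0674) − 1 = 3.3446%
Differential = -4.6555% − 3.3446% = -8.0001% → -8.00%.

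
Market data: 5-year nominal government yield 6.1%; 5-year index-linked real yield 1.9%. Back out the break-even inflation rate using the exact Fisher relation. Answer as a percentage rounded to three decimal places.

4.122%

(1 + π) = (1 + i)/(1 + r) = 1.06100 / 1.01900 = 1.041217
Break-even inflation = 1.041217 − 1 → 4.122%.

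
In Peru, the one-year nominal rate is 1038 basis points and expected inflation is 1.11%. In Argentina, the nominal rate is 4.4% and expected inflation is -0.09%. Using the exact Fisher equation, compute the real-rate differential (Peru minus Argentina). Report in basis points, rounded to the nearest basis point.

467 basis points

Peru: (1 + 0.1038)/(1 + 0.0111) − 1 = 9.1682%
Argentina: (1 + 0.0440)/(1 − 0.0009) − 1 = 4.4940%
Differential = 9.1682% − 4.4940% = 4.6742% → 467 basis points.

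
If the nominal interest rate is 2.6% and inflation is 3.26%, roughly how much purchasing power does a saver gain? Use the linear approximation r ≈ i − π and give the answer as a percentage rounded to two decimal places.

-0.66%

r ≈ i − π = 2.6% − 3.26% = -0.66%.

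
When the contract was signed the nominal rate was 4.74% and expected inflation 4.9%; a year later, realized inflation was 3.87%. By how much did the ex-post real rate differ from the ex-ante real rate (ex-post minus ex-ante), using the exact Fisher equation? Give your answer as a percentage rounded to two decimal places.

Ex-ante: (1 + 0.0474)/(1 + 0.0490) − 1 = -0.1525%
Ex-post: (1 + 0.0474)/(1 + 0.0387) − 1 = 0.8376%
Difference (ex-post − ex-ante) = 0.9901% → 0.99%.

0.99%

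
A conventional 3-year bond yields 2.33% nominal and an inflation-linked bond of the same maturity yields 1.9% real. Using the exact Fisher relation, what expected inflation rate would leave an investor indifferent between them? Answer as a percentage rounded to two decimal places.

0.42%

(1 + π) = (1 + i)/(1 + r) = 1.02330 / 1.01900 = 1.004220
Break-even inflation = 1.004220 − 1 → 0.42%.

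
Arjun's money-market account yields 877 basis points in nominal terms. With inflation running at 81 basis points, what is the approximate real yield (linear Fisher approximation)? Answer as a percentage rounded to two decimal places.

7.96%

r ≈ i − π = 8.77% − 0.81% = 7.96%.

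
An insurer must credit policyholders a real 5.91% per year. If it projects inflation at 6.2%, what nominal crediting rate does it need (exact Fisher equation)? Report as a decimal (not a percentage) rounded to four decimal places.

0.1248

(1 + i) = (1 + r)(1 + π) = 1.05910 × 1.06200 = 1.1247642
i = 1.1247642 − 1, so the required nominal rate is 0.1248.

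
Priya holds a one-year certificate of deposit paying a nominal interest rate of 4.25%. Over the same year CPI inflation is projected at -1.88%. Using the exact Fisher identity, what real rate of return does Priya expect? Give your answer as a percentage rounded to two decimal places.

1 + r = 1.04250 / 0.98120 = 1.062475
r = 1.062475 − 1 = 6.2475%, i.e. 6.25%.

6.25%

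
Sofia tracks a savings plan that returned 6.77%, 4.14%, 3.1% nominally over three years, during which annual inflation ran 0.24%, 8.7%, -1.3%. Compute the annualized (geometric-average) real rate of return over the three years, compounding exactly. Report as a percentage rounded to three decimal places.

Compound the nominal returns: 1.0677 × 1.0414 × 1.0310 = 1.14637177.
Compound inflation: 1.0024 × 1.0870 × 0.9870 = 1.07544389.
Deflate: 1.14637177 / 1.07544389 = 1.06595219.
Annualized real rate = 1.06595219^(1/3) − 1 = 2.1518% → 2.152%.

2.152%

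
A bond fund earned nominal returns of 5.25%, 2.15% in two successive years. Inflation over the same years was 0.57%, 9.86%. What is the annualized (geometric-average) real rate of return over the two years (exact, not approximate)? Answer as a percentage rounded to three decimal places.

Nominal growth factor = 1.0525 × 1.0215 = 1.07512875
Price-level growth factor = 1.0057 × 1.0986 = 1.10486202
Real growth factor = 1.07512875 / 1.10486202 = 0.97308870
Annualized real rate = 0.97308870^(1/2) − 1 = -1.3547% → -1.355%.

-1.355%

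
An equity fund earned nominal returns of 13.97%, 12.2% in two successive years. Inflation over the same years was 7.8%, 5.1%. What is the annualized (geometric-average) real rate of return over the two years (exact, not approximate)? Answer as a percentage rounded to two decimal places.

Nominal growth factor = 1.1397 × 1.1220 = 1.27874340
Price-level growth factor = 1.0780 × 1.0510 = 1.13297800
Real growth factor = 1.27874340 / 1.13297800 = 1.12865687
Annualized real rate = 1.12865687^(1/2) − 1 = 6.2383% → 6.24%.

6.24%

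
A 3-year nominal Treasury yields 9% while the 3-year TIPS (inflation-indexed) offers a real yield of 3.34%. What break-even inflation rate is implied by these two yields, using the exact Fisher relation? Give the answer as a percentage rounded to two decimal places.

(1 + π) = (1 + i)/(1 + r) = 1.09000 / 1.03340 = 1.054771
Break-even inflation = 1.054771 − 1 → 5.48%.

5.48%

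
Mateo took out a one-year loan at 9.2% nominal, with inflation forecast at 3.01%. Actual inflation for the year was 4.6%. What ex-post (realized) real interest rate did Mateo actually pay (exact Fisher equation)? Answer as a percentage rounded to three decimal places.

Ex-post: (1 + 0.0920)/(1 + 0.0460) − 1 = 4.3977%
So the realized real rate is 4.398%.

4.398%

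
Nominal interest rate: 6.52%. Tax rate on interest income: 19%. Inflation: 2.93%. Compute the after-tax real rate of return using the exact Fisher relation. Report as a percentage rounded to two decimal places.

After-tax nominal return = 6.52% × (1 − 0.19) = 5.2812%.
1 + r = 1.052812 / 1.02930 = 1.022843
After-tax real rate = 1.022843 − 1 → 2.28%.

2.28%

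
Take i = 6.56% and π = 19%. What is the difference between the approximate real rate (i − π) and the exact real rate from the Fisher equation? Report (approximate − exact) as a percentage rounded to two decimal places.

Approximate: r ≈ 6.560% − 19.000% = -12.4400%
Exact: (1 + 0.0656)/(1 + 0.1900) − 1 = -10.4538%
Error = -12.4400% − (-10.4538%) = -1.9862% → -1.99%.

-1.99%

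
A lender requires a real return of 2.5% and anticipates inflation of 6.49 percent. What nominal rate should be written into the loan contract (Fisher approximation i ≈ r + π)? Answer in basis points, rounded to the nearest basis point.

i ≈ r + π = 2.5% + 6.49% = 899 basis points.

899 basis points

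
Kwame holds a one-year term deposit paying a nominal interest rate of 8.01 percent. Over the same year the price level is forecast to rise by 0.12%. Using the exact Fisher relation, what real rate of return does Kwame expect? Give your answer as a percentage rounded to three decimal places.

7.881%

By the Fisher relation, 1 + r = (1 + i)/(1 + π).
1 + r = 1.08010 / 1.00120 = 1.0788054
r = 1.0788054 − 1 = 7.88054%, i.e. 7.881%.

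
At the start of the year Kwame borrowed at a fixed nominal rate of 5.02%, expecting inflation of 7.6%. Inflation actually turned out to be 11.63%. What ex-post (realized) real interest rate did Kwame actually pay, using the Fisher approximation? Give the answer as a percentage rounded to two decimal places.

Ex-post: 5.02% − 11.63% = -6.610%
So the realized real rate is -6.61%.

-6.61%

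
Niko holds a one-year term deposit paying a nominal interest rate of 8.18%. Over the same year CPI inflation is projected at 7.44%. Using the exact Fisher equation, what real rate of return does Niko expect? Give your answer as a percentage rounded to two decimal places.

By the Fisher equation, 1 + r = (1 + i)/(1 + π).
1 + r = 1.08180 / 1.07440 = 1.006888
r = 1.006888 − 1 = 0.6888%, i.e. 0.69%.

0.69%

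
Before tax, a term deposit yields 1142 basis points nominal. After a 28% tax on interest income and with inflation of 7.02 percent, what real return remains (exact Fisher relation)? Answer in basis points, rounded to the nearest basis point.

After-tax nominal return = 11.42% × (1 − 0.28) = 8.2224%.
1 + r = 1.082224 / 1.07020 = 1.011235
After-tax real rate = 1.011235 − 1 → 112 basis points.

112 basis points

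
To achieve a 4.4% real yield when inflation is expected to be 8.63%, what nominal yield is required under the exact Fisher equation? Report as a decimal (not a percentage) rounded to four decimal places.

(1 + i) = (1 + r)(1 + π) = 1.04400 × 1.08630 = 1.1340972
i = 1.1340972 − 1, so the required nominal rate is 0.1341.

0.1341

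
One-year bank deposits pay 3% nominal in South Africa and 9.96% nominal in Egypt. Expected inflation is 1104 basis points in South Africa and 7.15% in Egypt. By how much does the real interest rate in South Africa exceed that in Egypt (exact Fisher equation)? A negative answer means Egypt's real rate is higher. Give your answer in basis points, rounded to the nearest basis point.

-986 basis points

South Africa: (1 + 0.0300)/(1 + 0.1104) − 1 = -7.2406%
Egypt: (1 + 0.0996)/(1 + 0.0715) − 1 = 2.6225%
Differential = -7.2406% − 2.6225% = -9.8631% → -986 basis points.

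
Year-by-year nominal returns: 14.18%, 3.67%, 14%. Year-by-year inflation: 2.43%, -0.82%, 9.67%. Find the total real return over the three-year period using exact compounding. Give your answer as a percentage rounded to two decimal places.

Compound the nominal returns: 1.1418 × 1.0367 × 1.1400 = 1.349423.
Compound inflation: 1.0243 × 0.9918 × 1.0967 = 1.114138.
Deflate: 1.349423 / 1.114138 = 1.211180.
Total real return = 1.211180 − 1 → 21.12%.

21.12%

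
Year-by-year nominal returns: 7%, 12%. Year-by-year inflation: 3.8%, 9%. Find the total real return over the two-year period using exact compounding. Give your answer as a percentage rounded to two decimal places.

5.92%

Nominal growth factor = 1.0700 × 1.1200 = 1.198400
Price-level growth factor = 1.0380 × 1.0900 = 1.131420
Real growth factor = 1.198400 / 1.131420 = 1.059200
Total real return = 1.059200 − 1 → 5.92%.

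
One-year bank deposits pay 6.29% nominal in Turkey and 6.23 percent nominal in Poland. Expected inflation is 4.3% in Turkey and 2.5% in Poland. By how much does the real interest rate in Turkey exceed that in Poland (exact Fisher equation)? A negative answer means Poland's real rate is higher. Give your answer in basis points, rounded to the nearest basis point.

-173 basis points

Turkey: (1 + 0.0629)/(1 + 0.0430) − 1 = 1.9080%
Poland: (1 + 0.0623)/(1 + 0.0250) − 1 = 3.6390%
Differential = 1.9080% − 3.6390% = -1.7311% → -173 basis points.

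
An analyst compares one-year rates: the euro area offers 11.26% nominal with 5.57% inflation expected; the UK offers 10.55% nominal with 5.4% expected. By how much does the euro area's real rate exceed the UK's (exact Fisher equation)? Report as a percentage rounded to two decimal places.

0.50%

The euro area: (1 + 0.1126)/(1 + 0.0557) − 1 = 5.3898%
The UK: (1 + 0.1055)/(1 + 0.0540) − 1 = 4.8861%
Differential = 5.3898% − 4.8861% = 0.5036% → 0.50%.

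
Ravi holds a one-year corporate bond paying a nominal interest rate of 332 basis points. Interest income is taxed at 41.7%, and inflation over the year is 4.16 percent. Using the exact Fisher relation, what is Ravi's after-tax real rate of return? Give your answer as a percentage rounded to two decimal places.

After-tax nominal return = 3.32% × (1 − 0.417) = 1.93556%.
1 + r = 1.0193556 / 1.04160 = 0.978644
After-tax real rate = 0.978644 − 1 → -2.14%.

-2.14%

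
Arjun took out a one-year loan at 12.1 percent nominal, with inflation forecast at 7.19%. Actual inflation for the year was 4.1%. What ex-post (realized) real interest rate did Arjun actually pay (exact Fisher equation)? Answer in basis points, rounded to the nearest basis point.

768 basis points

Ex-post: (1 + 0.1210)/(1 + 0.0410) − 1 = 7.6849%
So the realized real rate is 768 basis points.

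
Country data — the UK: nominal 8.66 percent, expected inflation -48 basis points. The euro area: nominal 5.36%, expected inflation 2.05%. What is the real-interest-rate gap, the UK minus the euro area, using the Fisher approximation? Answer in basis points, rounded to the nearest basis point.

The UK: 8.66% − (-0.48%) = 9.140%
The euro area: 5.36% − 2.05% = 3.310%
Differential = 5.830% → 583 basis points.

583 basis points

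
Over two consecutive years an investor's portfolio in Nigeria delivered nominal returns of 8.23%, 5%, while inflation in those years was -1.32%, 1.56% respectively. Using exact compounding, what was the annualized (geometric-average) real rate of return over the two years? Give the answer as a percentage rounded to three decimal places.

6.486%

Nominal growth factor = 1.0823 × 1.0500 = 1.13641500
Price-level growth factor = 0.9868 × 1.0156 = 1.00219408
Real growth factor = 1.13641500 / 1.00219408 = 1.13392707
Annualized real rate = 1.13392707^(1/2) − 1 = 6.4860% → 6.486%.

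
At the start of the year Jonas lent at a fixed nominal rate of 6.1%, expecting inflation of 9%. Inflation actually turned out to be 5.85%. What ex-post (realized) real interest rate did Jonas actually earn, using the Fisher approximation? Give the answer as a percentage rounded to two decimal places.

0.25%

Ex-post: 6.1% − 5.85% = 0.250%
So the realized real rate is 0.25%.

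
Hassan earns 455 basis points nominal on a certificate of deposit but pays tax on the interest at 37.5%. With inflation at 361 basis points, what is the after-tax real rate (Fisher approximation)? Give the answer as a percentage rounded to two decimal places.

-0.77%

After-tax nominal return = 4.55% × (1 − 0.375) = 2.84375%.
r ≈ 2.84375% − 3.61% → -0.77%.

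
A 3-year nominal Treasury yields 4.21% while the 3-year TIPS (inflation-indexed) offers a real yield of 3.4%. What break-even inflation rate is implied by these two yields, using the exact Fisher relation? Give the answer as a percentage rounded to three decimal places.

0.783%

(1 + π) = (1 + i)/(1 + r) = 1.04210 / 1.03400 = 1.007834
Break-even inflation = 1.007834 − 1 → 0.783%.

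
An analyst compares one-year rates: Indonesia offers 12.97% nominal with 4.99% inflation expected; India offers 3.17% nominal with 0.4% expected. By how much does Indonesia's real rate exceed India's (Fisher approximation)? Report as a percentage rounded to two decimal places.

5.21%

Indonesia: 12.97% − 4.99% = 7.980%
India: 3.17% − 0.4% = 2.770%
Differential = 5.210% → 5.21%.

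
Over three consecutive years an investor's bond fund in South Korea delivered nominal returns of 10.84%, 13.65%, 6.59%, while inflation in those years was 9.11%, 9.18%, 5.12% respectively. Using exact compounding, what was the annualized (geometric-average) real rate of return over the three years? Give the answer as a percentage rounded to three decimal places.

Compound the nominal returns: 1.1084 × 1.1365 × 1.0659 = 1.34271061.
Compound inflation: 1.0911 × 1.0918 × 1.0512 = 1.25225564.
Deflate: 1.34271061 / 1.25225564 = 1.07223362.
Annualized real rate = 1.07223362^(1/3) − 1 = 2.3520% → 2.352%.

2.352%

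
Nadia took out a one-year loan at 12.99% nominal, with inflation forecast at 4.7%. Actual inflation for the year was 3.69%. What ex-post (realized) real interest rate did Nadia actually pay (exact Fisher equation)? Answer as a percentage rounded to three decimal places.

8.969%

Ex-post: (1 + 0.1299)/(1 + 0.0369) − 1 = 8.9690%
So the realized real rate is 8.969%.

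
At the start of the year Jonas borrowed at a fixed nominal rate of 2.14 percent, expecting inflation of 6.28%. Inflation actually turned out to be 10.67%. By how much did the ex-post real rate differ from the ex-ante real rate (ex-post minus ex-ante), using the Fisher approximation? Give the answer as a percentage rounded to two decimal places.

Ex-ante: 2.14% − 6.28% = -4.140%
Ex-post: 2.14% − 10.67% = -8.530%
Difference (ex-post − ex-ante) = -4.3900% → -4.39%.

-4.39%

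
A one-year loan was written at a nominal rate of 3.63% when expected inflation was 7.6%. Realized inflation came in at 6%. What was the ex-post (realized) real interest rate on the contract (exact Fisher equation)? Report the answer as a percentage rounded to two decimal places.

Ex-post: (1 + 0.0363)/(1 + 0.0600) − 1 = -2.2358%
So the realized real rate is -2.24%.

-2.24%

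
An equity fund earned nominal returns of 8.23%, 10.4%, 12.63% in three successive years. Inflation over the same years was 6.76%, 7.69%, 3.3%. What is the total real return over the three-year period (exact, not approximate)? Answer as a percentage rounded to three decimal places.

13.315%

Compound the nominal returns: 1.0823 × 1.1040 × 1.1263 = 1.345770.
Compound inflation: 1.0676 × 1.0769 × 1.0330 = 1.187638.
Deflate: 1.345770 / 1.187638 = 1.133148.
Total real return = 1.133148 − 1 → 13.315%.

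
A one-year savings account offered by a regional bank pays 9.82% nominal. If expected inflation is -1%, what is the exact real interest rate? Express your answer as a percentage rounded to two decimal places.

1 + r = 1.09820 / 0.99000 = 1.109293
r = 1.109293 − 1 = 10.9293%, i.e. 10.93%.

10.93%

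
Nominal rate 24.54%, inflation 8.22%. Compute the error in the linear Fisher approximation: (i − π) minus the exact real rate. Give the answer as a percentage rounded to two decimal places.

Approximate: r ≈ 24.540% − 8.220% = 16.3200%
Exact: (1 + 0.2454)/(1 + 0.0822) − 1 = 15.0804%
Error = 16.3200% − 15.0804% = 1.2396% → 1.24%.

1.24%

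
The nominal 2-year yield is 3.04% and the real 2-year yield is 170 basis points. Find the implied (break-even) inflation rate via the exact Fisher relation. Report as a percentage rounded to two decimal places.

1.32%

(1 + π) = (1 + i)/(1 + r) = 1.03040 / 1.01700 = 1.013176
Break-even inflation = 1.013176 − 1 → 1.32%.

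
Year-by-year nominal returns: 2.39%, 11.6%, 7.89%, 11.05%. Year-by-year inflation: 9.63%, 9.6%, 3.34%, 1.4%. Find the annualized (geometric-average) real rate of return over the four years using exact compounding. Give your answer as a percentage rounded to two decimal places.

2.12%

Compound the nominal returns: 1.0239 × 1.1160 × 1.0789 × 1.1105 = 1.36905688.
Compound inflation: 1.0963 × 1.0960 × 1.0334 × 1.0140 = 1.25905987.
Deflate: 1.36905688 / 1.25905987 = 1.08736441.
Annualized real rate = 1.08736441^(1/4) − 1 = 2.1160% → 2.12%.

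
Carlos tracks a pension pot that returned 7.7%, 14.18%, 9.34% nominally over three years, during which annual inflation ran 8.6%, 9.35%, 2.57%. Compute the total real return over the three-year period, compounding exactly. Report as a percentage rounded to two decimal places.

Nominal growth factor = 1.0770 × 1.1418 × 1.0934 = 1.344574
Price-level growth factor = 1.0860 × 1.0935 × 1.0257 = 1.218061
Real growth factor = 1.344574 / 1.218061 = 1.103865
Total real return = 1.103865 − 1 → 10.39%.

10.39%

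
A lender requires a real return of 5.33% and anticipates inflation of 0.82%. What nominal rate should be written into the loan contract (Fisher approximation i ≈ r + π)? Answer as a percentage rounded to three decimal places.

6.150%

i ≈ r + π = 5.33% + 0.82% = 6.150%.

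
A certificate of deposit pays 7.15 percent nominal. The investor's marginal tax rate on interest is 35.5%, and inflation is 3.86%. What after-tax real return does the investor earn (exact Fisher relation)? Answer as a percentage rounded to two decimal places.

0.72%

After-tax nominal return = 7.15% × (1 − 0.355) = 4.61175%.
1 + r = 1.0461175 / 1.03860 = 1.007238
After-tax real rate = 1.007238 − 1 → 0.72%.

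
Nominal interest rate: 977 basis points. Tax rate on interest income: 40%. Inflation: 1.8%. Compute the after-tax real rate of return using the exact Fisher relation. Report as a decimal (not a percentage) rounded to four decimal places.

0.0399

After-tax nominal return = 9.77% × (1 − 0.4) = 5.8620%.
1 + r = 1.05862 / 1.01800 = 1.039902
After-tax real rate = 1.039902 − 1 → 0.0399.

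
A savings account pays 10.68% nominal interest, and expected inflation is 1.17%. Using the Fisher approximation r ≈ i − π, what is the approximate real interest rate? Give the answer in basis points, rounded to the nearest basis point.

r ≈ i − π = 10.68% − 1.17% = 951 basis points.

951 basis points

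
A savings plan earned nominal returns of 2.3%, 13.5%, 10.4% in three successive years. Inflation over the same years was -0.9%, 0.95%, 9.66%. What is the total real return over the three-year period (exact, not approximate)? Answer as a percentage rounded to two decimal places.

Nominal growth factor = 1.0230 × 1.1350 × 1.1040 = 1.281860
Price-level growth factor = 0.9910 × 1.0095 × 1.0966 = 1.097055
Real growth factor = 1.281860 / 1.097055 = 1.168456
Total real return = 1.168456 − 1 → 16.85%.

16.85%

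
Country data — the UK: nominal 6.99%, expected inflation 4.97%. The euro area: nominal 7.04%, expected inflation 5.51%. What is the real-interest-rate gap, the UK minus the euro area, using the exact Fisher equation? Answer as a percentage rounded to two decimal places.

The UK: (1 + 0.0699)/(1 + 0.0497) − 1 = 1.9244%
The euro area: (1 + 0.0704)/(1 + 0.0551) − 1 = 1.4501%
Differential = 1.9244% − 1.4501% = 0.4743% → 0.47%.

0.47%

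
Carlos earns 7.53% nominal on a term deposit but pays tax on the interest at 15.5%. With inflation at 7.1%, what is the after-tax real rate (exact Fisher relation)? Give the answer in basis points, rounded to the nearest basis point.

-69 basis points

After-tax nominal return = 7.53% × (1 − 0.155) = 6.36285%.
1 + r = 1.0636285 / 1.07100 = 0.993117
After-tax real rate = 0.993117 − 1 → -69 basis points.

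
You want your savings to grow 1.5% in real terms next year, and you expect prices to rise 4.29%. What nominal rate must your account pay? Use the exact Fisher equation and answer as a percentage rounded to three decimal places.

(1 + i) = (1 + r)(1 + π) = 1.01500 × 1.04290 = 1.0585435
i = 1.0585435 − 1, so the required nominal rate is 5.854%.

5.854%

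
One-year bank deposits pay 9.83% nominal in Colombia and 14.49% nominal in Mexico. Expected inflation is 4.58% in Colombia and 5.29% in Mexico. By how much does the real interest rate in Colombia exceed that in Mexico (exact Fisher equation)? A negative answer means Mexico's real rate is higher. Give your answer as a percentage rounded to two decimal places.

-3.72%

Colombia: (1 + 0.0983)/(1 + 0.0458) − 1 = 5.0201%
Mexico: (1 + 0.1449)/(1 + 0.0529) − 1 = 8.7378%
Differential = 5.0201% − 8.7378% = -3.7177% → -3.72%.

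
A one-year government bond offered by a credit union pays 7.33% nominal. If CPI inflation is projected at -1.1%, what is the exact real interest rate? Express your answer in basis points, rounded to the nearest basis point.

1 + r = 1.07330 / 0.98900 = 1.085238
r = 1.085238 − 1 = 8.5238%, i.e. 852 basis points.

852 basis points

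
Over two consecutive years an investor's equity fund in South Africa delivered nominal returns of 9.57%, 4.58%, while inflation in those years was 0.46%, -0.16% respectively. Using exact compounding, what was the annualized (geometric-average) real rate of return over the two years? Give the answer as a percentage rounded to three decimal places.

6.886%

Compound the nominal returns: 1.0957 × 1.0458 = 1.14588306.
Compound inflation: 1.0046 × 0.9984 = 1.00299264.
Deflate: 1.14588306 / 1.00299264 = 1.14246408.
Annualized real rate = 1.14246408^(1/2) − 1 = 6.8861% → 6.886%.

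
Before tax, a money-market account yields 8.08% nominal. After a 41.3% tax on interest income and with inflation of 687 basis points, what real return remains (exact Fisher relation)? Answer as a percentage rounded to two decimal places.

-1.99%

After-tax nominal return = 8.08% × (1 − 0.413) = 4.74296%.
1 + r = 1.0474296 / 1.06870 = 0.980097
After-tax real rate = 0.980097 − 1 → -1.99%.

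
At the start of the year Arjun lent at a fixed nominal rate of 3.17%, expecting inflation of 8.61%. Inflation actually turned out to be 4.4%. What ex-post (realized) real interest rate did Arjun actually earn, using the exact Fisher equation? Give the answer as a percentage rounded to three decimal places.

-1.178%

Ex-post: (1 + 0.0317)/(1 + 0.0440) − 1 = -1.1782%
So the realized real rate is -1.178%.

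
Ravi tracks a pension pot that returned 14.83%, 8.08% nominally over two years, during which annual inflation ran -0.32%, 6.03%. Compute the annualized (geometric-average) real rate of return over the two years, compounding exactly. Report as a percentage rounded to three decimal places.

8.363%

Nominal growth factor = 1.1483 × 1.0808 = 1.24108264
Price-level growth factor = 0.9968 × 1.0603 = 1.05690704
Real growth factor = 1.24108264 / 1.05690704 = 1.17425903
Annualized real rate = 1.17425903^(1/2) − 1 = 8.3632% → 8.363%.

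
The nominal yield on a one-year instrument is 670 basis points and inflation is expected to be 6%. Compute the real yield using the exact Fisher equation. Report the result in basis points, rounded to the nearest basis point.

By the Fisher equation, 1 + r = (1 + i)/(1 + π).
1 + r = 1.06700 / 1.06000 = 1.006604
r = 1.006604 − 1 = 0.6604%, i.e. 66 basis points.

66 basis points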